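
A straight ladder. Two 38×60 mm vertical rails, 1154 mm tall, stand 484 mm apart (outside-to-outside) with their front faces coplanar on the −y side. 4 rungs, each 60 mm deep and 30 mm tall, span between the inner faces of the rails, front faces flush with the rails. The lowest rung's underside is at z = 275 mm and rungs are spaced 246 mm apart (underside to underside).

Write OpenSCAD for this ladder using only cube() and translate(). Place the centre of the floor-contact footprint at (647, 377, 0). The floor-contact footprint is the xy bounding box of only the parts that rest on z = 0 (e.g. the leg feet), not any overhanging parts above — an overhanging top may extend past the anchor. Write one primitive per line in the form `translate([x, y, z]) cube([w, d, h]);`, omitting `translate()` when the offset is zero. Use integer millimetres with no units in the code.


translate([405, 347, 0]) cube([38, 60, 1154]);
translate([851, 347, 0]) cube([38, 60, 1154]);
translate([443, 347, 275]) cube([408, 60, 30]);
translate([443, 347, 521]) cube([408, 60, 30]);
translate([443, 347, 767]) cube([408, 60, 30]);
translate([443, 347, 1013]) cube([408, 60, 30]);


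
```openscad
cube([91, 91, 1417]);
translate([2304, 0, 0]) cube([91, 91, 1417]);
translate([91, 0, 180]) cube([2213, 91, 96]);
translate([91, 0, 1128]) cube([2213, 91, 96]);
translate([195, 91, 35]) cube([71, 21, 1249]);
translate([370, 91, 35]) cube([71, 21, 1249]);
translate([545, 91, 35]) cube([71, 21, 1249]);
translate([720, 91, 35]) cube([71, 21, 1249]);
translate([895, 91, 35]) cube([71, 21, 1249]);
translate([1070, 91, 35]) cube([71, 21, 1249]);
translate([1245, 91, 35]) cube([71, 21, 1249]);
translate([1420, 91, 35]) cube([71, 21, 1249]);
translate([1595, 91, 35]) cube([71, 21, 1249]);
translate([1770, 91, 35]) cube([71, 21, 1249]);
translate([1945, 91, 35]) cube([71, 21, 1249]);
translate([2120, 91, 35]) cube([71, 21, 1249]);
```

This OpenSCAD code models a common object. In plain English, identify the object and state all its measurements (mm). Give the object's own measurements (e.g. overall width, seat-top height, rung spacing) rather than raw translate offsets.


A fence section. Two 91×91 mm posts, 1417 mm tall, stand on the floor with a clear span of 2213 mm between their inner faces. Two horizontal rails of 91×96 mm section span the gap between the posts with their undersides at z = 180 mm and z = 1128 mm, flush with the posts' −y face. 12 pickets, each 71 mm wide, 21 mm thick and 1249 mm tall, are fixed to the +y face of the rails with their bottoms at z = 35 mm, spaced across the span with a 104 mm gap after the −x post and between neighbouring pickets, with 113 mm left before the +x post.


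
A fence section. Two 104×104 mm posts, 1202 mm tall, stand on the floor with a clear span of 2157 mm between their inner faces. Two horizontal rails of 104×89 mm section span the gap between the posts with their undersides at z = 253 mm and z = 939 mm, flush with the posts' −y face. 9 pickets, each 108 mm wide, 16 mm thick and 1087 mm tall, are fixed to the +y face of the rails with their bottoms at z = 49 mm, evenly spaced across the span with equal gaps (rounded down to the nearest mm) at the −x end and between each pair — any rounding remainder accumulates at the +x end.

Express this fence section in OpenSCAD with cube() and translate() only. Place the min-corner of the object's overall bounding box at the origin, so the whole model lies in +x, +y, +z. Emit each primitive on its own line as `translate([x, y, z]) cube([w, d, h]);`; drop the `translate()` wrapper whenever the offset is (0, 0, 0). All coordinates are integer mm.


cube([104, 104, 1202]);
translate([2261, 0, 0]) cube([104, 104, 1202]);
translate([104, 0, 253]) cube([2157, 104, 89]);
translate([104, 0, 939]) cube([2157, 104, 89]);
translate([222, 104, 49]) cube([108, 16, 1087]);
translate([448, 104, 49]) cube([108, 16, 1087]);
translate([674, 104, 49]) cube([108, 16, 1087]);
translate([900, 104, 49]) cube([108, 16, 1087]);
translate([1126, 104, 49]) cube([108, 16, 1087]);
translate([1352, 104, 49]) cube([108, 16, 1087]);
translate([1578, 104, 49]) cube([108, 16, 1087]);
translate([1804, 104, 49]) cube([108, 16, 1087]);
translate([2030, 104, 49]) cube([108, 16, 1087]);


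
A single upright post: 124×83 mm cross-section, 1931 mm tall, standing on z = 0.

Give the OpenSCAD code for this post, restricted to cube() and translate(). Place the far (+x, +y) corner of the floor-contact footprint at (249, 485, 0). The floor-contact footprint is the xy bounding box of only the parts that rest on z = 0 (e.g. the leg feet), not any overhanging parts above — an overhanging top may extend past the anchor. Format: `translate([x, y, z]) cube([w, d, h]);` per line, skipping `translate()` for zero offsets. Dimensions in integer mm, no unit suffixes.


translate([125, 402, 0]) cube([124, 83, 1931]);


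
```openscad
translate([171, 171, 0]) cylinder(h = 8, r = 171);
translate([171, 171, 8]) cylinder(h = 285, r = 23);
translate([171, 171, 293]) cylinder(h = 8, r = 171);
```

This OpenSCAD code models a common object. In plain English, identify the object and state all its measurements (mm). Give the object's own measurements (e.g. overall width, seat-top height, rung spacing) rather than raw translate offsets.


A spool: two coaxial disc flanges of radius 171 mm and thickness 8 mm, joined by a core cylinder of radius 23 mm and height 285 mm. The lower flange rests on z = 0 and the three cylinders share a vertical axis.


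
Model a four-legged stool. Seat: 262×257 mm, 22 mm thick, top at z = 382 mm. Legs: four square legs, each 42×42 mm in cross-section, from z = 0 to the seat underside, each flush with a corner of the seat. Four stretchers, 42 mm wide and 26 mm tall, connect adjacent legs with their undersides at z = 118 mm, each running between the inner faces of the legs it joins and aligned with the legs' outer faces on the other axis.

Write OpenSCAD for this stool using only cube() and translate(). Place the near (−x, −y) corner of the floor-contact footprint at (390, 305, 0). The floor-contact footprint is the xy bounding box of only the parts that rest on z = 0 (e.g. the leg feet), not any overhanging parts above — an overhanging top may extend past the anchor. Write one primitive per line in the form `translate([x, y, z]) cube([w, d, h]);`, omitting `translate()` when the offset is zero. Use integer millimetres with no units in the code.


translate([390, 305, 360]) cube([262, 257, 22]);
translate([390, 305, 0]) cube([42, 42, 360]);
translate([610, 305, 0]) cube([42, 42, 360]);
translate([390, 520, 0]) cube([42, 42, 360]);
translate([610, 520, 0]) cube([42, 42, 360]);
translate([432, 305, 118]) cube([178, 42, 26]);
translate([432, 520, 118]) cube([178, 42, 26]);
translate([390, 347, 118]) cube([42, 173, 26]);
translate([610, 347, 118]) cube([42, 173, 26]);


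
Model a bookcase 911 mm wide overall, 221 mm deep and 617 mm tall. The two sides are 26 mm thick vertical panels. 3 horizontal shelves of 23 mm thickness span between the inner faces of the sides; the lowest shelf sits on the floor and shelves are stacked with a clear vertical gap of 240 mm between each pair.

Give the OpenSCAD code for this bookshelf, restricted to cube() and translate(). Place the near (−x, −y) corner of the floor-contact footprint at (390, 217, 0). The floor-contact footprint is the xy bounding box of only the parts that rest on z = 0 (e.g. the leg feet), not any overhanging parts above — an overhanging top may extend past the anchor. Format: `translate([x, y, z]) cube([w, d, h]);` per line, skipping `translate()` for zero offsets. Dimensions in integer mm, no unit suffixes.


translate([390, 217, 0]) cube([26, 221, 617]);
translate([1275, 217, 0]) cube([26, 221, 617]);
translate([416, 217, 0]) cube([859, 221, 23]);
translate([416, 217, 263]) cube([859, 221, 23]);
translate([416, 217, 526]) cube([859, 221, 23]);


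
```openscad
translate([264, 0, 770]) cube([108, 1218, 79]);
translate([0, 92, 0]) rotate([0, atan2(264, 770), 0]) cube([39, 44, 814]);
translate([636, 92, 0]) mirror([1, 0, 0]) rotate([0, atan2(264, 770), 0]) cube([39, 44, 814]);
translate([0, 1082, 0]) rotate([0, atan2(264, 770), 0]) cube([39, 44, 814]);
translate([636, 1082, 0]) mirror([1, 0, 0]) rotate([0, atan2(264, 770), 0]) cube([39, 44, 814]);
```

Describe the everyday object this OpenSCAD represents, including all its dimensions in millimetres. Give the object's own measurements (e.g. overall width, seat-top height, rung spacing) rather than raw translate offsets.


A sawhorse. A 108×1218×79 mm beam (x, y, z) sits on two A-frame leg pairs. Each pair is two raked legs of 39×44 mm section (44 mm along y) splaying symmetrically in x. Each leg rises 770 mm vertically over 264 mm of horizontal reach and is 814 mm long along its own axis. Every leg's outer bottom edge rests on the floor and its outer top edge meets a bottom edge of the beam — the left legs (tilting toward +x) meet the beam's −x bottom edge, the right legs (their mirror images, tilting toward −x) meet its +x bottom edge — so the leg tops tuck under the beam, the beam's underside is 770 mm above the floor, and the feet are 636 mm apart outside-to-outside with the beam centred between them. The two leg pairs are set in 92 mm from either end of the beam.


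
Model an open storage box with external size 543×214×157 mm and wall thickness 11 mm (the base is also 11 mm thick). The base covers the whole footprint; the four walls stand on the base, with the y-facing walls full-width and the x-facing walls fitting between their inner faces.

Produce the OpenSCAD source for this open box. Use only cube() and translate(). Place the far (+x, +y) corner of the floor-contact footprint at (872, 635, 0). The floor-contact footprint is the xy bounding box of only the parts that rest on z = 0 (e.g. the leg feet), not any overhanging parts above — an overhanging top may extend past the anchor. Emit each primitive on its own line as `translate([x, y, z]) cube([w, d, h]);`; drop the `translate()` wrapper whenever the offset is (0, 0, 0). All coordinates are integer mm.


translate([329, 421, 0]) cube([543, 214, 11]);
translate([329, 421, 11]) cube([543, 11, 146]);
translate([329, 624, 11]) cube([543, 11, 146]);
translate([329, 432, 11]) cube([11, 192, 146]);
translate([861, 432, 11]) cube([11, 192, 146]);


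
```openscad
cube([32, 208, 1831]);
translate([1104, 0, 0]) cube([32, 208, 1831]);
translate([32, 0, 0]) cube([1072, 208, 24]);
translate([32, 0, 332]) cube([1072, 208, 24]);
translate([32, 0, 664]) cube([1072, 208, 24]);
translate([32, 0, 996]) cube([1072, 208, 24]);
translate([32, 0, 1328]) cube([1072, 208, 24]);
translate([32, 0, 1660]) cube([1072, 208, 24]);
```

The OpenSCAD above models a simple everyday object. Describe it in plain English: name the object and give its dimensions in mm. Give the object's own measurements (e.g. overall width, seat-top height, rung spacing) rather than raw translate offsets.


An open bookshelf. Two side panels, each 32 mm thick, 208 mm deep and 1831 mm tall, stand 1136 mm apart (outside-to-outside). Between them sit 6 shelves, each 24 mm thick and 208 mm deep, spanning the full gap between the sides. The bottom shelf rests on the floor (its underside at z = 0) and the clear gap between one shelf's top and the next shelf's underside is 308 mm.


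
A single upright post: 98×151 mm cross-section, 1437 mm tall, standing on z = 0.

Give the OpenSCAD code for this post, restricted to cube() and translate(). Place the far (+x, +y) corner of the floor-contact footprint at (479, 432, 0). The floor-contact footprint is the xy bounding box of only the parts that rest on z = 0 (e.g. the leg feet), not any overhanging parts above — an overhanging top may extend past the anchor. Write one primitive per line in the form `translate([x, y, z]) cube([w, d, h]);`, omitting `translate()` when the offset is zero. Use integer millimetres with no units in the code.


translate([381, 281, 0]) cube([98, 151, 1437]);


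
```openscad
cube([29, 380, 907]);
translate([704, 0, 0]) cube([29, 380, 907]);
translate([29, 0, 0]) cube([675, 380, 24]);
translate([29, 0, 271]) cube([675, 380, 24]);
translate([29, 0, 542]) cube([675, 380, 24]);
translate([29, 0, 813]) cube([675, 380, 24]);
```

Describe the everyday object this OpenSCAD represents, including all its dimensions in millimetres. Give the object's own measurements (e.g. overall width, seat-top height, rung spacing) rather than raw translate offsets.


An open bookshelf. Two side panels, each 29 mm thick, 380 mm deep and 907 mm tall, stand 733 mm apart (outside-to-outside). Between them sit 4 shelves, each 24 mm thick and 380 mm deep, spanning the full gap between the sides. The bottom shelf rests on the floor (its underside at z = 0) and the clear gap between one shelf's top and the next shelf's underside is 247 mm.


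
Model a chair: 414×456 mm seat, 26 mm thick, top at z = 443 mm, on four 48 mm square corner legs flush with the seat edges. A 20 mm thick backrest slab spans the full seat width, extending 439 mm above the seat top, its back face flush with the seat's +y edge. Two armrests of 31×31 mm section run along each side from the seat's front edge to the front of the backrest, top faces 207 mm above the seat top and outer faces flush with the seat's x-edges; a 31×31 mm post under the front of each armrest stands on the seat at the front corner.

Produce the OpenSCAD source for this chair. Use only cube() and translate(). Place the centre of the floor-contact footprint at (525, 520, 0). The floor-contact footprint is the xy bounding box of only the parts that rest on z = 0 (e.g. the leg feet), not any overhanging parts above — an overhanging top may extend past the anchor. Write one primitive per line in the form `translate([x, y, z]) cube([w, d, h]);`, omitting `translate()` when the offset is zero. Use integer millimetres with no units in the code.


translate([318, 292, 417]) cube([414, 456, 26]);
translate([318, 292, 0]) cube([48, 48, 417]);
translate([684, 292, 0]) cube([48, 48, 417]);
translate([318, 700, 0]) cube([48, 48, 417]);
translate([684, 700, 0]) cube([48, 48, 417]);
translate([318, 728, 443]) cube([414, 20, 439]);
translate([318, 292, 619]) cube([31, 436, 31]);
translate([701, 292, 619]) cube([31, 436, 31]);
translate([318, 292, 443]) cube([31, 31, 176]);
translate([701, 292, 443]) cube([31, 31, 176]);


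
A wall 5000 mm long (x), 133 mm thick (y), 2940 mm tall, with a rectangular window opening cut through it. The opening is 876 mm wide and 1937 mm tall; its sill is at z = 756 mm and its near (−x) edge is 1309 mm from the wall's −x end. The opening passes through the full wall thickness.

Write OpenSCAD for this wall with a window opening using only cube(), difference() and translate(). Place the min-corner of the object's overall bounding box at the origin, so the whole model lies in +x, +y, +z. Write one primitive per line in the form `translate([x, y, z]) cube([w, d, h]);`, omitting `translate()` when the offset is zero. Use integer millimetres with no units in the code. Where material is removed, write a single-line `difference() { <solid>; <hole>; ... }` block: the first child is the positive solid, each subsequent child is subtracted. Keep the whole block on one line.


difference() { cube([5000, 133, 2940]); translate([1309, 0, 756]) cube([876, 133, 1937]); }


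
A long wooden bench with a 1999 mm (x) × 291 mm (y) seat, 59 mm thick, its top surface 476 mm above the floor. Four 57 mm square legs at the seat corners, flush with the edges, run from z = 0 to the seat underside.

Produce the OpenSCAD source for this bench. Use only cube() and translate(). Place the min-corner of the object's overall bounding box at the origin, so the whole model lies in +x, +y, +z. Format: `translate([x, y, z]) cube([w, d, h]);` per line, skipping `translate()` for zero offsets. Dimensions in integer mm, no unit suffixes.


translate([0, 0, 417]) cube([1999, 291, 59]);
cube([57, 57, 417]);
translate([0, 234, 0]) cube([57, 57, 417]);
translate([1942, 0, 0]) cube([57, 57, 417]);
translate([1942, 234, 0]) cube([57, 57, 417]);


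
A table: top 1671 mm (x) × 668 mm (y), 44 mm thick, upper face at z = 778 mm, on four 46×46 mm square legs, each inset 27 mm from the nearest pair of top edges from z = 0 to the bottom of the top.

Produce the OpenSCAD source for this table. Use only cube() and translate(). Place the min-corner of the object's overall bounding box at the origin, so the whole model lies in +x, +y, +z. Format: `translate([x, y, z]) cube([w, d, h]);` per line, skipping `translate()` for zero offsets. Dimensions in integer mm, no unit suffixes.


translate([0, 0, 734]) cube([1671, 668, 44]);
translate([27, 27, 0]) cube([46, 46, 734]);
translate([1598, 27, 0]) cube([46, 46, 734]);
translate([27, 595, 0]) cube([46, 46, 734]);
translate([1598, 595, 0]) cube([46, 46, 734]);


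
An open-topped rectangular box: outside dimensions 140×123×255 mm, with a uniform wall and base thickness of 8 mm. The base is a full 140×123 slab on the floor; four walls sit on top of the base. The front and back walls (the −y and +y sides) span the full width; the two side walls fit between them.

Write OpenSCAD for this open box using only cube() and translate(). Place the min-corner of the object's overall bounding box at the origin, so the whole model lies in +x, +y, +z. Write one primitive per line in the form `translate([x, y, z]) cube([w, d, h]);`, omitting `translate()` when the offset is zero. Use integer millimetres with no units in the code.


cube([140, 123, 8]);
translate([0, 0, 8]) cube([140, 8, 247]);
translate([0, 115, 8]) cube([140, 8, 247]);
translate([0, 8, 8]) cube([8, 107, 247]);
translate([132, 8, 8]) cube([8, 107, 247]);


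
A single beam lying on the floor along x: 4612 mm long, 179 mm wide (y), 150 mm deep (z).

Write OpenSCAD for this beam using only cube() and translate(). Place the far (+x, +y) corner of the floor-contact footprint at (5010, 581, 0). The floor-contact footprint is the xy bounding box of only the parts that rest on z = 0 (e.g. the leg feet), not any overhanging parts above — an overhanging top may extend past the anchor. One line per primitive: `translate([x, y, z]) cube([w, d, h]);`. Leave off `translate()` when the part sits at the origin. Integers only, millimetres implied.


translate([398, 402, 0]) cube([4612, 179, 150]);


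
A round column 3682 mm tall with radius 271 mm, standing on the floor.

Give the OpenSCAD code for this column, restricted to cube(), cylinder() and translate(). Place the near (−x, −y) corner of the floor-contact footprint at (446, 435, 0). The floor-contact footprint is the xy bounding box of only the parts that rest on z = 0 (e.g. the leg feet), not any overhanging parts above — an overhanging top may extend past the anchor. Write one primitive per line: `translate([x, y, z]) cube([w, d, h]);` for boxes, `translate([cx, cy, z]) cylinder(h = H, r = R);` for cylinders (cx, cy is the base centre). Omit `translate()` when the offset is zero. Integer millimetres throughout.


translate([717, 706, 0]) cylinder(h = 3682, r = 271);


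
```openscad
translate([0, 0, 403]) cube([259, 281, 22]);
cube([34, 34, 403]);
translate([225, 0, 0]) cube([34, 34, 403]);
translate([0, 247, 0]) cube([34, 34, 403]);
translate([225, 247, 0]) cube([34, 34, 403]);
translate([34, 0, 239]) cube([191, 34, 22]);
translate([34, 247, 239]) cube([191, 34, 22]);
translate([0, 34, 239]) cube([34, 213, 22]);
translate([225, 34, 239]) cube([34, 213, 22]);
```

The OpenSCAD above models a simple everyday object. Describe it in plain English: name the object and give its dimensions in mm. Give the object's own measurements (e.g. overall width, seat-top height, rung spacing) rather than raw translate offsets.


A simple wooden stool: a rectangular seat 259 mm (x) by 281 mm (y), 22 mm thick, top face at z = 425 mm, on four square legs, each 34×34 mm in cross-section. The legs rest on z = 0, each flush with a corner of the seat. Four stretchers, 34 mm wide and 22 mm tall, connect adjacent legs with their undersides at z = 239 mm, each running between the inner faces of the legs it joins and aligned with the legs' outer faces on the other axis.


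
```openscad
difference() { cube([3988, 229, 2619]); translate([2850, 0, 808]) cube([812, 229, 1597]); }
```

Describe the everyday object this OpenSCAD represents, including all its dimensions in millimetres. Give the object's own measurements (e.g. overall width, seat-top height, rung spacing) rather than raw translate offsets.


A wall 3988 mm long (x), 229 mm thick (y), 2619 mm tall, with a rectangular window opening cut through it. The opening is 812 mm wide and 1597 mm tall; its sill is at z = 808 mm and its near (−x) edge is 2850 mm from the wall's −x end. The opening passes through the full wall thickness.


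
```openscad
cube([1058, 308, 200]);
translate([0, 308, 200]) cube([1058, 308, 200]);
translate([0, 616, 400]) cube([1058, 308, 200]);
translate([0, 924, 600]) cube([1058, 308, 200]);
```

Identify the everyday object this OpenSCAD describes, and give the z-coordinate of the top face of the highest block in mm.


A staircase. The total rise is 800 mm.

4 identical blocks, each offset up and back from the previous — a staircase. Each step is 200 mm tall and there are 4 of them, so the total rise is 4 × 200 = 800 mm.


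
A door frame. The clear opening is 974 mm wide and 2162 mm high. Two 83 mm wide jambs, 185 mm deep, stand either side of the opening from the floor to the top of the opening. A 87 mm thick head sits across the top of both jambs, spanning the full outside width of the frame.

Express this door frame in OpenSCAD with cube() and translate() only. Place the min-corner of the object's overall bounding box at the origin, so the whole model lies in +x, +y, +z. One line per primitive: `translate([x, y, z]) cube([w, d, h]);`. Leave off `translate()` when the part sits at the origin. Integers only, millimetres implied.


cube([83, 185, 2162]);
translate([1057, 0, 0]) cube([83, 185, 2162]);
translate([0, 0, 2162]) cube([1140, 185, 87]);


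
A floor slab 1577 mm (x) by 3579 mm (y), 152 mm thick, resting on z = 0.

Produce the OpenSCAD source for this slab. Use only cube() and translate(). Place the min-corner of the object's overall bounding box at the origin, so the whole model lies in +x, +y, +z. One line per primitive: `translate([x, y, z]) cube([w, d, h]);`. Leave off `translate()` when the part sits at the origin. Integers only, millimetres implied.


cube([1577, 3579, 152]);


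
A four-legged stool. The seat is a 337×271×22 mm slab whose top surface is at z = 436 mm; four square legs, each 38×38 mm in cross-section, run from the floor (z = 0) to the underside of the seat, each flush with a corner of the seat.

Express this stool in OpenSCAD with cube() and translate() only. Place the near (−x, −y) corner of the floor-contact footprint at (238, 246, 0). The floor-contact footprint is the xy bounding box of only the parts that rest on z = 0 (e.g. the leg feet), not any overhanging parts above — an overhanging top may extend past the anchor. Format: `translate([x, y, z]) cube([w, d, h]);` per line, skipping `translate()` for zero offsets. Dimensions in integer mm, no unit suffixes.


translate([238, 246, 414]) cube([337, 271, 22]);
translate([238, 246, 0]) cube([38, 38, 414]);
translate([537, 246, 0]) cube([38, 38, 414]);
translate([238, 479, 0]) cube([38, 38, 414]);
translate([537, 479, 0]) cube([38, 38, 414]);


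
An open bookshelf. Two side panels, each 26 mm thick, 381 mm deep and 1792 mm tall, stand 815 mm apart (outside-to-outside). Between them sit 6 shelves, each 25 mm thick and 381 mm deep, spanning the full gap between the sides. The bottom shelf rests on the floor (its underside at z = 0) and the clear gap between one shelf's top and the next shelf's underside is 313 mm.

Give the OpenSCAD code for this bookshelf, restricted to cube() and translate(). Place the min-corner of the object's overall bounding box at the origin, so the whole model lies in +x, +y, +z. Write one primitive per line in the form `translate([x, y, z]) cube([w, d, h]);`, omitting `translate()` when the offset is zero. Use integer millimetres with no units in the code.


cube([26, 381, 1792]);
translate([789, 0, 0]) cube([26, 381, 1792]);
translate([26, 0, 0]) cube([763, 381, 25]);
translate([26, 0, 338]) cube([763, 381, 25]);
translate([26, 0, 676]) cube([763, 381, 25]);
translate([26, 0, 1014]) cube([763, 381, 25]);
translate([26, 0, 1352]) cube([763, 381, 25]);
translate([26, 0, 1690]) cube([763, 381, 25]);


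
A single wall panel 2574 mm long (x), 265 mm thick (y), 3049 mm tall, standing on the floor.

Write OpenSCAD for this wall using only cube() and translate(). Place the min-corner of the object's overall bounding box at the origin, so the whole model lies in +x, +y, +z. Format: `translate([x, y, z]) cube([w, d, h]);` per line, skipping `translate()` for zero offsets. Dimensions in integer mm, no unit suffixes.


cube([2574, 265, 3049]);


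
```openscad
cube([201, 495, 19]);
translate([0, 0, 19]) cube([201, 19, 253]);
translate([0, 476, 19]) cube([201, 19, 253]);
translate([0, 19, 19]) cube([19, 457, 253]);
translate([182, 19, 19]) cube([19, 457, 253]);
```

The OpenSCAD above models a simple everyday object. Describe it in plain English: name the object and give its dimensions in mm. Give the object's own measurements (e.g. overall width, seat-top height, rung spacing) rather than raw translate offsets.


An open-topped rectangular box: outside dimensions 201×495×272 mm, with a uniform wall and base thickness of 19 mm. The base is a full 201×495 slab on the floor; four walls sit on top of the base. The front and back walls (the −y and +y sides) span the full width; the two side walls fit between them.


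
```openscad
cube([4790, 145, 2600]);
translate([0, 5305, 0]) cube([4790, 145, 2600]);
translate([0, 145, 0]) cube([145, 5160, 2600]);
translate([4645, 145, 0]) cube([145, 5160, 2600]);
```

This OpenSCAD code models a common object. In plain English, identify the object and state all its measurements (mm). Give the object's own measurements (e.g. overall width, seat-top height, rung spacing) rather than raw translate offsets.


The wall frame of a small rectangular building: four walls, each 2600 mm tall and 145 mm thick, enclosing a footprint 4790 mm (x) by 5450 mm (y) outside-to-outside, with no floor or roof. The front and back walls (the −y and +y sides) span the full width; the two side walls fit between them.


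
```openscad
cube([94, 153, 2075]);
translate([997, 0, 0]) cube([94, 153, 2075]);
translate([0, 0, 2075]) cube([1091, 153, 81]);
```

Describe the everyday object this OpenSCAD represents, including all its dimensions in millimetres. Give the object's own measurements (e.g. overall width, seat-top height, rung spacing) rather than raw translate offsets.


A door frame. The clear opening is 903 mm wide and 2075 mm high. Two 94 mm wide jambs, 153 mm deep, stand either side of the opening from the floor to the top of the opening. A 81 mm thick head sits across the top of both jambs, spanning the full outside width of the frame.


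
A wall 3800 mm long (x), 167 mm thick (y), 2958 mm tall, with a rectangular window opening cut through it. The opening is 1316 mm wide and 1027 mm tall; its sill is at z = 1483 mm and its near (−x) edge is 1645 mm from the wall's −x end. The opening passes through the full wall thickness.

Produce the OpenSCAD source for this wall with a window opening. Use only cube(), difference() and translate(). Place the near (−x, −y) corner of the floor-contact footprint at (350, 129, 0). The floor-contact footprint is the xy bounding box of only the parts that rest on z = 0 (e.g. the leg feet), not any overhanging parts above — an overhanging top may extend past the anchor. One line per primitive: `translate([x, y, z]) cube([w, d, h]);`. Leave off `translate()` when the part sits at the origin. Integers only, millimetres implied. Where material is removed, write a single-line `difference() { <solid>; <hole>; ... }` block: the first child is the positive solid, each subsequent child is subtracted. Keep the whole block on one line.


difference() { translate([350, 129, 0]) cube([3800, 167, 2958]); translate([1995, 129, 1483]) cube([1316, 167, 1027]); }


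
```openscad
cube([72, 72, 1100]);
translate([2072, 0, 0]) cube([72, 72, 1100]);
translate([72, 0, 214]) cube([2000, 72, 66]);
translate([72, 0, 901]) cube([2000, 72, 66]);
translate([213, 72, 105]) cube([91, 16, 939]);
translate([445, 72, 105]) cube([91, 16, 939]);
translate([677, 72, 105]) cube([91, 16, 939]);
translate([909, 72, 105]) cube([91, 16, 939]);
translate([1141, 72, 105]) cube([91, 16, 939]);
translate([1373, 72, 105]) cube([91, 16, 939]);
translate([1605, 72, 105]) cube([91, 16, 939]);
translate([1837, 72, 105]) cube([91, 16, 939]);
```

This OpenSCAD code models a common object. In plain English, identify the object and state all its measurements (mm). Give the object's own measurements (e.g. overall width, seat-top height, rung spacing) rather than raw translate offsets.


A fence section. Two 72×72 mm posts, 1100 mm tall, stand on the floor with a clear span of 2000 mm between their inner faces. Two horizontal rails of 72×66 mm section span the gap between the posts with their undersides at z = 214 mm and z = 901 mm, flush with the posts' −y face. 8 pickets, each 91 mm wide, 16 mm thick and 939 mm tall, are fixed to the +y face of the rails with their bottoms at z = 105 mm, spaced across the span with a 141 mm gap after the −x post and between neighbouring pickets, with 144 mm left before the +x post.


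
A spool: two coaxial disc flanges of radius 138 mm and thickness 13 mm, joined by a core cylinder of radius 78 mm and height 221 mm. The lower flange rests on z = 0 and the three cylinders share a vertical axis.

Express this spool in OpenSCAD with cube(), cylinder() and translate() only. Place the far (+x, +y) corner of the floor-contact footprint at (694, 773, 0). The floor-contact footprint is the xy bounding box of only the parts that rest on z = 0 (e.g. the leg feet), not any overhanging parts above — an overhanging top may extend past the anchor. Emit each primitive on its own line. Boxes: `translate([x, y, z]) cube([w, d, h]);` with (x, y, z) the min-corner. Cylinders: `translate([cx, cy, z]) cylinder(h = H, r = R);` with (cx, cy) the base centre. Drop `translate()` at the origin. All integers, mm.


translate([556, 635, 0]) cylinder(h = 13, r = 138);
translate([556, 635, 13]) cylinder(h = 221, r = 78);
translate([556, 635, 234]) cylinder(h = 13, r = 138);


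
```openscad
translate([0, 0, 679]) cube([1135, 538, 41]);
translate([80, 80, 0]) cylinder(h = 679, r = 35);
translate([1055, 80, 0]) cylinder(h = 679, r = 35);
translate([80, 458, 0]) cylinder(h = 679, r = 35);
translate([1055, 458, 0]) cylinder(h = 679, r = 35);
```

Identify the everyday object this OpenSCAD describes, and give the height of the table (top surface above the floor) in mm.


A table. The table height is 720 mm.

A 1135×538×41 slab sits at z = 679 on four Ø70 mm round legs — a table. The top surface is at 679 + 41 = 720 mm.


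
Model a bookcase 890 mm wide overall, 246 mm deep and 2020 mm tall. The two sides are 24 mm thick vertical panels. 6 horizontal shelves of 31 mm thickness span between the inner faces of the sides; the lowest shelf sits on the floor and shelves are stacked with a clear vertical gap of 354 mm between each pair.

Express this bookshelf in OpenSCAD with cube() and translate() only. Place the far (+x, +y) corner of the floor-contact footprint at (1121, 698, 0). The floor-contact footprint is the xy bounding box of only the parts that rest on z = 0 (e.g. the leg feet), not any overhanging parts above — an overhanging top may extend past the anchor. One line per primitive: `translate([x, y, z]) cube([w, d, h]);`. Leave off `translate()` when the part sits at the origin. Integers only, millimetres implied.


translate([231, 452, 0]) cube([24, 246, 2020]);
translate([1097, 452, 0]) cube([24, 246, 2020]);
translate([255, 452, 0]) cube([842, 246, 31]);
translate([255, 452, 385]) cube([842, 246, 31]);
translate([255, 452, 770]) cube([842, 246, 31]);
translate([255, 452, 1155]) cube([842, 246, 31]);
translate([255, 452, 1540]) cube([842, 246, 31]);
translate([255, 452, 1925]) cube([842, 246, 31]);


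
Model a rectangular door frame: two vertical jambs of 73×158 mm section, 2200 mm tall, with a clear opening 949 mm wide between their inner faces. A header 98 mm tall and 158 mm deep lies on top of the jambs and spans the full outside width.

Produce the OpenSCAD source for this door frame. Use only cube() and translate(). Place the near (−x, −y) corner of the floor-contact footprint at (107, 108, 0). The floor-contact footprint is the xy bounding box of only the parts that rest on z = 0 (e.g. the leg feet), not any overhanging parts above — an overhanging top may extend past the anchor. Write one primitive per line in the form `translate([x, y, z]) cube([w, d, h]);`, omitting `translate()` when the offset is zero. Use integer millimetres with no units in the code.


translate([107, 108, 0]) cube([73, 158, 2200]);
translate([1129, 108, 0]) cube([73, 158, 2200]);
translate([107, 108, 2200]) cube([1095, 158, 98]);


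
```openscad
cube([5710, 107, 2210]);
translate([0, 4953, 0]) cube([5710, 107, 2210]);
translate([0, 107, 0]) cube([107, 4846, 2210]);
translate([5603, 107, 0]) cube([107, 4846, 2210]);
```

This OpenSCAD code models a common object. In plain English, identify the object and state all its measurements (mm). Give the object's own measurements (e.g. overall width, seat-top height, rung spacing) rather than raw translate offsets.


The wall frame of a small rectangular building: four walls, each 2210 mm tall and 107 mm thick, enclosing a footprint 5710 mm (x) by 5060 mm (y) outside-to-outside, with no floor or roof. The front and back walls (the −y and +y sides) span the full width; the two side walls fit between them.


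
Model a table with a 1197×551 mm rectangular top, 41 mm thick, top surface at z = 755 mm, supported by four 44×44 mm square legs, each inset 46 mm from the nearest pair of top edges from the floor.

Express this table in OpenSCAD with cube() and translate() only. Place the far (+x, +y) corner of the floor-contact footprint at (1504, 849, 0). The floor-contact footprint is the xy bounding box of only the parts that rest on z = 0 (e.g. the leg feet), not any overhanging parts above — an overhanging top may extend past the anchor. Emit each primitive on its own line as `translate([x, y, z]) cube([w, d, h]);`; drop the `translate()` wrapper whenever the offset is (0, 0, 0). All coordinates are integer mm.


translate([353, 344, 714]) cube([1197, 551, 41]);
translate([399, 390, 0]) cube([44, 44, 714]);
translate([1460, 390, 0]) cube([44, 44, 714]);
translate([399, 805, 0]) cube([44, 44, 714]);
translate([1460, 805, 0]) cube([44, 44, 714]);


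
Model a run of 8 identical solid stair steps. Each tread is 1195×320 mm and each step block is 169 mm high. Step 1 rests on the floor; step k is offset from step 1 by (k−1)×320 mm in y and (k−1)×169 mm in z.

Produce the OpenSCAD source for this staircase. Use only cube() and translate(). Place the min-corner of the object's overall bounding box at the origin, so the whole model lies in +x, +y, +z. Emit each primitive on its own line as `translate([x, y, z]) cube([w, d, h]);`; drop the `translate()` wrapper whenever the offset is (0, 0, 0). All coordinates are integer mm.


cube([1195, 320, 169]);
translate([0, 320, 169]) cube([1195, 320, 169]);
translate([0, 640, 338]) cube([1195, 320, 169]);
translate([0, 960, 507]) cube([1195, 320, 169]);
translate([0, 1280, 676]) cube([1195, 320, 169]);
translate([0, 1600, 845]) cube([1195, 320, 169]);
translate([0, 1920, 1014]) cube([1195, 320, 169]);
translate([0, 2240, 1183]) cube([1195, 320, 169]);


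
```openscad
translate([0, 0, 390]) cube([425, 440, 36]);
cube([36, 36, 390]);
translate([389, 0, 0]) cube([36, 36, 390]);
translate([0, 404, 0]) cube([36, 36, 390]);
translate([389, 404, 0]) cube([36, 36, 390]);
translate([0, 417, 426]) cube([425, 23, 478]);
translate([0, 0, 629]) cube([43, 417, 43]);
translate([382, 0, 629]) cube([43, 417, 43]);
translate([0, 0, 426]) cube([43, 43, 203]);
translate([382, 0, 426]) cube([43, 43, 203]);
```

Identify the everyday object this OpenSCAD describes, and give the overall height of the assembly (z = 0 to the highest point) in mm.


A chair. The overall height is 904 mm.

A slab on four corner posts with a tall panel at the back — a chair. The seat slab sits at z = 390 with thickness 36, and the 478 mm backrest starts at the seat top, so the overall height is 390 + 36 + 478 = 904 mm.


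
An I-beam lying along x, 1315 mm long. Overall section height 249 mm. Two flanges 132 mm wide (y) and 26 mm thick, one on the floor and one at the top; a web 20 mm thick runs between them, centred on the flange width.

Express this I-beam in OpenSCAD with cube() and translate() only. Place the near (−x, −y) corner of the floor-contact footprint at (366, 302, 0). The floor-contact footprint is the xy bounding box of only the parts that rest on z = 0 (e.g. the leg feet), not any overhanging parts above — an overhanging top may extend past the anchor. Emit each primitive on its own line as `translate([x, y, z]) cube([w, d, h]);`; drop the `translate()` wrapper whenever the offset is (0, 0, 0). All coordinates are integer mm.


translate([366, 302, 0]) cube([1315, 132, 26]);
translate([366, 358, 26]) cube([1315, 20, 197]);
translate([366, 302, 223]) cube([1315, 132, 26]);


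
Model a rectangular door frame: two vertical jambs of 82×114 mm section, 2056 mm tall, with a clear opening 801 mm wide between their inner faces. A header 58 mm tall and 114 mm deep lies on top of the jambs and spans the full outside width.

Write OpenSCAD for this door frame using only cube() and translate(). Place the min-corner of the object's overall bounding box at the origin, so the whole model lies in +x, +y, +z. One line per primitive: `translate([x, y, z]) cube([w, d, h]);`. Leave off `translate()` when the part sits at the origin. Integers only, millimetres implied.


cube([82, 114, 2056]);
translate([883, 0, 0]) cube([82, 114, 2056]);
translate([0, 0, 2056]) cube([965, 114, 58]);


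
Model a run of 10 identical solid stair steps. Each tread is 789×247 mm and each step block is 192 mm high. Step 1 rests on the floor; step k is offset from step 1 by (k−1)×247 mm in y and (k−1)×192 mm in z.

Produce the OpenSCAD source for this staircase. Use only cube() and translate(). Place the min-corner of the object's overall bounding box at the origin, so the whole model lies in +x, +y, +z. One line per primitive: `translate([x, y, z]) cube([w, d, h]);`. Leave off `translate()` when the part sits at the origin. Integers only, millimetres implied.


cube([789, 247, 192]);
translate([0, 247, 192]) cube([789, 247, 192]);
translate([0, 494, 384]) cube([789, 247, 192]);
translate([0, 741, 576]) cube([789, 247, 192]);
translate([0, 988, 768]) cube([789, 247, 192]);
translate([0, 1235, 960]) cube([789, 247, 192]);
translate([0, 1482, 1152]) cube([789, 247, 192]);
translate([0, 1729, 1344]) cube([789, 247, 192]);
translate([0, 1976, 1536]) cube([789, 247, 192]);
translate([0, 2223, 1728]) cube([789, 247, 192]);


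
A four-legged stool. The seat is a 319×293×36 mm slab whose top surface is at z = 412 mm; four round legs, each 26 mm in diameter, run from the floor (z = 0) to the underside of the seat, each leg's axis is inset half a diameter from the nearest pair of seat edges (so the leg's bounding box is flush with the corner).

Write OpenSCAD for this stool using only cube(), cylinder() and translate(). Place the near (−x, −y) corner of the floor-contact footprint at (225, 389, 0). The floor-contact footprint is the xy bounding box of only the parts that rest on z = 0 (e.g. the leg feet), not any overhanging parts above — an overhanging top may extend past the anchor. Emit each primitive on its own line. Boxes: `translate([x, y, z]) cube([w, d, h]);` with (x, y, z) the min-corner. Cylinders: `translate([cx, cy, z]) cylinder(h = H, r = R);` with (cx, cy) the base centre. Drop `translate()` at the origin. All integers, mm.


// leg_h = 412 - 36 = 376
translate([225, 389, 376]) cube([319, 293, 36]);
translate([238, 402, 0]) cylinder(h = 376, r = 13);
translate([531, 402, 0]) cylinder(h = 376, r = 13);
translate([238, 669, 0]) cylinder(h = 376, r = 13);
translate([531, 669, 0]) cylinder(h = 376, r = 13);
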